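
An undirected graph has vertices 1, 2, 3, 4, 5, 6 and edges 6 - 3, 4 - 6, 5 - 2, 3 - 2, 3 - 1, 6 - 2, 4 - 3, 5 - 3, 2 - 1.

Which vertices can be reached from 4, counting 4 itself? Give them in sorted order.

1, 2, 3, 4, 5, 6

Start at 4.
Its neighbours: 3, 6.
Then their neighbours: 1, 2, 5.
Every vertex is now reached.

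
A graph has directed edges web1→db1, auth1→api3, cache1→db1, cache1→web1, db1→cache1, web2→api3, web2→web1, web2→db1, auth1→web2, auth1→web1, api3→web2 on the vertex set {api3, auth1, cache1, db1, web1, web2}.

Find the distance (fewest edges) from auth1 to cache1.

3

Distance 0: auth1.
Distance 1: api3, web1, web2.
Distance 2: db1.
Distance 3: cache1 — contains cache1.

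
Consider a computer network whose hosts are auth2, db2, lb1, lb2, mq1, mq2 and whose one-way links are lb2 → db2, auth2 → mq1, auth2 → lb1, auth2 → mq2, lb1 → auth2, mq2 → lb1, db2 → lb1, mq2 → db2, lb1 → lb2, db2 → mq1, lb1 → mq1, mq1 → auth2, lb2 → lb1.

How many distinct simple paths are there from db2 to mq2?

3

db2→lb1→auth2→mq2
db2→lb1→mq1→auth2→mq2
db2→mq1→auth2→mq2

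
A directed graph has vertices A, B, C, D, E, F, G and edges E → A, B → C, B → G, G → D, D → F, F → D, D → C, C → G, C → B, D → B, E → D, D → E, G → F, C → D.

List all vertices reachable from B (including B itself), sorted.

Start at B.
Its neighbours: C, G.
Then their neighbours: D, F.
Then next layer: E.
Then next layer: A.
Every vertex is now reached.

A, B, C, D, E, F, G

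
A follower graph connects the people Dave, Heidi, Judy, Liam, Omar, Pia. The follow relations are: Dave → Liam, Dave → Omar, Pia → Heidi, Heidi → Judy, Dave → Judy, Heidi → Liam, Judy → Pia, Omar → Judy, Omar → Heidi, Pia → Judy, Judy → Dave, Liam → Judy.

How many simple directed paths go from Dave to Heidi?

Dave→Judy→Pia→Heidi
Dave→Liam→Judy→Pia→Heidi
Dave→Omar→Heidi
Dave→Omar→Judy→Pia→Heidi

4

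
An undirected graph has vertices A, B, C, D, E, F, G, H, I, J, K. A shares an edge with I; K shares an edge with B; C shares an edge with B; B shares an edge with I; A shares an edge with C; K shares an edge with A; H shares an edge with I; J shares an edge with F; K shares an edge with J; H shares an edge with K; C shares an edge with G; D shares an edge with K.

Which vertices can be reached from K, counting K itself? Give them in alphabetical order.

A, B, C, D, F, G, H, I, J, K

Start at K.
Its neighbours: A, B, D, H, J.
Then their neighbours: C, F, I.
Then next layer: G.
Nothing further is reachable.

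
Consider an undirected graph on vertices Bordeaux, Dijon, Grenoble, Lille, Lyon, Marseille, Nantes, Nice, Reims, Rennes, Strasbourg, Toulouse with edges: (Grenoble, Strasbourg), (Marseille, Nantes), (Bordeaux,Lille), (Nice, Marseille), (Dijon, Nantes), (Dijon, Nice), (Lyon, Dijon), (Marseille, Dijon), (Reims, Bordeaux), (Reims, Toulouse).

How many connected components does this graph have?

4

From Bordeaux: component {Bordeaux, Lille, Reims, Toulouse}.
From Dijon: component {Dijon, Lyon, Marseille, Nantes, Nice}.
From Grenoble: component {Grenoble, Strasbourg}.
From Rennes: component {Rennes}.
That's 4 components.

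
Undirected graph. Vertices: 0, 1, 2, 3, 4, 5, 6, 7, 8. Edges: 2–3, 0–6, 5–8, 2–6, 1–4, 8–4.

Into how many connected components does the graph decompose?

From 0: component {0, 2, 3, 6}.
From 1: component {1, 4, 5, 8}.
From 7: component {7}.
That's 3 components.

3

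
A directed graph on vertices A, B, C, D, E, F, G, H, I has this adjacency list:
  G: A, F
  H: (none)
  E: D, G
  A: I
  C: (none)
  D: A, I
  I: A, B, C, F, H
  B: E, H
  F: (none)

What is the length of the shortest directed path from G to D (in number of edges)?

5

Distance 0: G.
Distance 1: A, F.
Distance 2: I.
Distance 3: B, C, H.
Distance 4: E.
Distance 5: D — contains D.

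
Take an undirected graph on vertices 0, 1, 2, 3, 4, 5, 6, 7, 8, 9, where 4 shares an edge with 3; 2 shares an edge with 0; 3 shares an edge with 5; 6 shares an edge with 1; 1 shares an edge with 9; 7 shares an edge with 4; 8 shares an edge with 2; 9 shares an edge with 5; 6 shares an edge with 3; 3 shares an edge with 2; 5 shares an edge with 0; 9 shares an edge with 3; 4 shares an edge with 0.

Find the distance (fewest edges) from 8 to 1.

4

Distance 0: 8.
Distance 1: 2.
Distance 2: 0, 3.
Distance 3: 4, 5, 6, 9.
Distance 4: 1, 7 — contains 1.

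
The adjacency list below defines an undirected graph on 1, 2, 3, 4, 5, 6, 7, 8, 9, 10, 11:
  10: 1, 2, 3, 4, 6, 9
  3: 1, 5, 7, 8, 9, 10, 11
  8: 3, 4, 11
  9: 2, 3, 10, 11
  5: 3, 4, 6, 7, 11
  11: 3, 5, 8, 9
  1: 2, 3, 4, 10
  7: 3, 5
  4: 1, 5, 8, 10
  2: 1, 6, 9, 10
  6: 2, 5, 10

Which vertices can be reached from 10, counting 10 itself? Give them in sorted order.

Start at 10.
Its neighbours: 1, 2, 3, 4, 6, 9.
Then their neighbours: 5, 7, 8, 11.
Every vertex is now reached.

1, 2, 3, 4, 5, 6, 7, 8, 9, 10, 11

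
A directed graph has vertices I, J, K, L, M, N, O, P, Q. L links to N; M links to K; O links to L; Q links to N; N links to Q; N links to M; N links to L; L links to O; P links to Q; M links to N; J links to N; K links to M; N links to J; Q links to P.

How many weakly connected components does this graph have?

2

From I: component {I}.
From J: component {J, K, L, M, N, O, P, Q}.
That's 2 components.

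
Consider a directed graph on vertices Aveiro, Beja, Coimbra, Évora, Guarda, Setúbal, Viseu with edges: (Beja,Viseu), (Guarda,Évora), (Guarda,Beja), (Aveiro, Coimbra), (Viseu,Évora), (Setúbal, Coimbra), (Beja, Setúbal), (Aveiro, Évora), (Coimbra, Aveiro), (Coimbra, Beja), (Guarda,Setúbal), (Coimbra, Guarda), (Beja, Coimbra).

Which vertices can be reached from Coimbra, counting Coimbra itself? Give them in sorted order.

Aveiro, Beja, Coimbra, Évora, Guarda, Setúbal, Viseu

Start at Coimbra.
Its neighbours: Aveiro, Beja, Guarda.
Then their neighbours: Évora, Setúbal, Viseu.
Every vertex is now reached.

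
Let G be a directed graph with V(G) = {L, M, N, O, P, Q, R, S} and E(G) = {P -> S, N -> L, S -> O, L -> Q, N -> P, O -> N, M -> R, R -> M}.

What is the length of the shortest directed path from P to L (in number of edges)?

4

Distance 0: P.
Distance 1: S.
Distance 2: O.
Distance 3: N.
Distance 4: L — contains L.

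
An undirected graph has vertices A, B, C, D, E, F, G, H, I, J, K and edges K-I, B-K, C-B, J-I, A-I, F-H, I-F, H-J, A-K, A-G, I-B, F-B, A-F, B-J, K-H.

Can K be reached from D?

D has no edges, so nothing is reachable from it.

No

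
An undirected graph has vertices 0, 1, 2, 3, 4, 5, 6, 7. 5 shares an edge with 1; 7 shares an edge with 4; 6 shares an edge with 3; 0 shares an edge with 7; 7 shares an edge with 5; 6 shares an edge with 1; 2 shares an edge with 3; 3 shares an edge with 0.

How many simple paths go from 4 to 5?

4–7–0–3–6–1–5
4–7–5

2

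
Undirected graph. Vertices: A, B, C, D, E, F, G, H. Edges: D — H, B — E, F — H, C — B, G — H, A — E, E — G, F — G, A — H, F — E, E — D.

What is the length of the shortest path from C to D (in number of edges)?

Distance 0: C.
Distance 1: B.
Distance 2: E.
Distance 3: A, D, F, G — contains D.

3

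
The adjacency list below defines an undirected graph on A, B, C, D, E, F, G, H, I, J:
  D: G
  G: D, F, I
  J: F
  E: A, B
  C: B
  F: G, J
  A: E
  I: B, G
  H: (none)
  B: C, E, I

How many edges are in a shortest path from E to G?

Distance 0: E.
Distance 1: A, B.
Distance 2: C, I.
Distance 3: G — contains G.

3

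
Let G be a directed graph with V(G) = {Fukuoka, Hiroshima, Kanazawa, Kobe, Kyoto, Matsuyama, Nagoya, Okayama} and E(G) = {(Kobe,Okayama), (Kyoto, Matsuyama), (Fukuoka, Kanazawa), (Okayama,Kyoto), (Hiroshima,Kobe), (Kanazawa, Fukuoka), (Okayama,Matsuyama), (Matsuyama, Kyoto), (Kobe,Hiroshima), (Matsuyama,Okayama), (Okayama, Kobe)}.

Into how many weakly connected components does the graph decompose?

3

From Fukuoka: component {Fukuoka, Kanazawa}.
From Hiroshima: component {Hiroshima, Kobe, Kyoto, Matsuyama, Okayama}.
From Nagoya: component {Nagoya}.
That's 3 components.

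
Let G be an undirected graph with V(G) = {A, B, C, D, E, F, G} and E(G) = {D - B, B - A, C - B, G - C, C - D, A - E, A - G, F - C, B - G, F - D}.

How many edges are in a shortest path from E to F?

4

Distance 0: E.
Distance 1: A.
Distance 2: B, G.
Distance 3: C, D.
Distance 4: F — contains F.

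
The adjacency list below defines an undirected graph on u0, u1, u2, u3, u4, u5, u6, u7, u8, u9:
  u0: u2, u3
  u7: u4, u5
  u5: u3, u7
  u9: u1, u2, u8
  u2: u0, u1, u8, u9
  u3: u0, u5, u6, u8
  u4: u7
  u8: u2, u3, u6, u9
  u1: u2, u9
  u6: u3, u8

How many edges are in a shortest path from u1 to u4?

6

Distance 0: u1.
Distance 1: u2, u9.
Distance 2: u0, u8.
Distance 3: u3, u6.
Distance 4: u5.
Distance 5: u7.
Distance 6: u4 — contains u4.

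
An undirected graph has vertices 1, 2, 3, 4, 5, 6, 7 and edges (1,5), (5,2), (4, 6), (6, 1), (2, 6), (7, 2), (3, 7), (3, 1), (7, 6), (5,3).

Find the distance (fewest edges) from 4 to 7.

2

Distance 0: 4.
Distance 1: 6.
Distance 2: 1, 2, 7 — contains 7.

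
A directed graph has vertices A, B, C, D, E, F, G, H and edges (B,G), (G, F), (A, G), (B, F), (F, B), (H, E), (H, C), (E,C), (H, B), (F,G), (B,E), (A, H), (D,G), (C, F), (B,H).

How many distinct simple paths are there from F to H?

F→B→H

1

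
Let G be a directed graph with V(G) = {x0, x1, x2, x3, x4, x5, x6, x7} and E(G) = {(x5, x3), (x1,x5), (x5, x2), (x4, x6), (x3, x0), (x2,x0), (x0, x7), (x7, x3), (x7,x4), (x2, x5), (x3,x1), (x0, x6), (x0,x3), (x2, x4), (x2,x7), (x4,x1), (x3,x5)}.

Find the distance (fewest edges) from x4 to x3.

Distance 0: x4.
Distance 1: x1, x6.
Distance 2: x5.
Distance 3: x2, x3 — contains x3.

3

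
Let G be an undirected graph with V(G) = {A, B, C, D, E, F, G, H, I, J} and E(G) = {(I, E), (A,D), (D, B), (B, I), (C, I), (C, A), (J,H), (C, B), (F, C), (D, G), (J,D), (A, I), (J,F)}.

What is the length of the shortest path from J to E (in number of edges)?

4

Distance 0: J.
Distance 1: D, F, H.
Distance 2: A, B, C, G.
Distance 3: I.
Distance 4: E — contains E.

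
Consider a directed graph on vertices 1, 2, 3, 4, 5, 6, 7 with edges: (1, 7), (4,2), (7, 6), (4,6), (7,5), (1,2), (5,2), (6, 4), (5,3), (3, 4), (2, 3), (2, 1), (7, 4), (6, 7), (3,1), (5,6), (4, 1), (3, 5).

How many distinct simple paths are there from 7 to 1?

7→4→1
7→4→2→1
7→4→2→3→1
7→5→2→1
7→5→2→3→1
7→5→2→3→4→1
7→5→3→1
7→5→3→4→1
7→5→3→4→2→1
7→5→6→4→1
7→5→6→4→2→1
7→5→6→4→2→3→1
7→6→4→1
7→6→4→2→1
7→6→4→2→3→1

15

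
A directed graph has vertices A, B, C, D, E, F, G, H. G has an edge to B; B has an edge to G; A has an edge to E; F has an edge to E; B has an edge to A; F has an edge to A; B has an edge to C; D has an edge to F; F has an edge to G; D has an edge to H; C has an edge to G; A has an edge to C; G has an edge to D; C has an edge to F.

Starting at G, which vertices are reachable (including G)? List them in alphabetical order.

Start at G.
Its neighbours: B, D.
Then their neighbours: A, C, F, H.
Then next layer: E.
Every vertex is now reached.

A, B, C, D, E, F, G, H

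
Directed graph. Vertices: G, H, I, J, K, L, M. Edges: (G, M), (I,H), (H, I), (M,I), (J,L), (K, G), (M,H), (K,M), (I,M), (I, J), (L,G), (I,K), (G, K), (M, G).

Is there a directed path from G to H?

Explore from G.
Distance 1: reach K, M.
Distance 2: reach H, I.
Found H.

Yes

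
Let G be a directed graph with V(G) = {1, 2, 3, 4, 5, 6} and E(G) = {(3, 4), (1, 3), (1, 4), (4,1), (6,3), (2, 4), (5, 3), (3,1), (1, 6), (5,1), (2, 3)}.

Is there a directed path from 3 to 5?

Explore from 3.
Distance 1: reach 1, 4.
Distance 2: reach 6.
The search from 3 is exhausted; no directed path reaches 5.

No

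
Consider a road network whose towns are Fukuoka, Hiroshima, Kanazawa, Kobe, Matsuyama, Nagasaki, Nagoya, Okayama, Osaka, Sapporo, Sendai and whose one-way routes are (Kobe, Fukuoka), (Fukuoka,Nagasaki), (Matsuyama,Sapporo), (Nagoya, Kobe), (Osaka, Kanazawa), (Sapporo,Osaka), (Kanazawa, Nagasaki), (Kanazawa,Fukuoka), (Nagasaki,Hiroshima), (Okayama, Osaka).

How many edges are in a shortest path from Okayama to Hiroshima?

4

Distance 0: Okayama.
Distance 1: Osaka.
Distance 2: Kanazawa.
Distance 3: Fukuoka, Nagasaki.
Distance 4: Hiroshima — contains Hiroshima.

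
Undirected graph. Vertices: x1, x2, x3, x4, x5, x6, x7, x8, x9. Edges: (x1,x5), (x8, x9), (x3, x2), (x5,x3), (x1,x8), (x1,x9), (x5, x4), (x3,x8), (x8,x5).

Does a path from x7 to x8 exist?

x7 has no edges, so nothing is reachable from it.

No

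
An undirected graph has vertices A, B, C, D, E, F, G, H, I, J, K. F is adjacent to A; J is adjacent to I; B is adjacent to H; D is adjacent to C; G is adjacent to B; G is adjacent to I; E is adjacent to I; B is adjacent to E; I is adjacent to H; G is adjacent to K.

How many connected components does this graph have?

From A: component {A, F}.
From B: component {B, E, G, H, I, J, K}.
From C: component {C, D}.
That's 3 components.

3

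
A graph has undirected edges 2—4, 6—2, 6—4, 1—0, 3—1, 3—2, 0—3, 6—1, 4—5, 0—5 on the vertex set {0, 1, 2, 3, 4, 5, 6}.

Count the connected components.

From 0: component {0, 1, 2, 3, 4, 5, 6}.
That's 1 component.

1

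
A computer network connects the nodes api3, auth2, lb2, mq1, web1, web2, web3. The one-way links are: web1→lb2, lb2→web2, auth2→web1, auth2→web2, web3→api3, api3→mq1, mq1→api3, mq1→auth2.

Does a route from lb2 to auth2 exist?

No

Explore from lb2.
Distance 1: reach web2.
The search from lb2 is exhausted; no directed path reaches auth2.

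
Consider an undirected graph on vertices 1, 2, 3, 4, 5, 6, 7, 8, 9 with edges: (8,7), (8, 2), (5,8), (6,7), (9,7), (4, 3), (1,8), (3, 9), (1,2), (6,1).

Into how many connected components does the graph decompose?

From 1: component {1, 2, 3, 4, 5, 6, 7, 8, 9}.
That's 1 component.

1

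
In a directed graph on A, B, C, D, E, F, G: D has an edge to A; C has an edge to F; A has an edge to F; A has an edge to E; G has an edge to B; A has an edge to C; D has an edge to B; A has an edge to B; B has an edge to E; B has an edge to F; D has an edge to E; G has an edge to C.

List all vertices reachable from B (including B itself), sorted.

Start at B.
Its neighbours: E, F.
Nothing further is reachable.

B, E, F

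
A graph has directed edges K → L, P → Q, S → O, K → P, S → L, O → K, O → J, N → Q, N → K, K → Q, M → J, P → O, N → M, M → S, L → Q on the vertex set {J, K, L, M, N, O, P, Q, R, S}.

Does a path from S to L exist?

Explore from S.
Distance 1: reach L, O.
Found L.

Yes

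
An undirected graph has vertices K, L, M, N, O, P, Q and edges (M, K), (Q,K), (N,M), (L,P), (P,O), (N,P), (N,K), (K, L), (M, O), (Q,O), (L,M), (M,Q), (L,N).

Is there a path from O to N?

Explore from O.
Distance 1: reach M, P, Q.
Distance 2: reach K, L, N.
Found N.

Yes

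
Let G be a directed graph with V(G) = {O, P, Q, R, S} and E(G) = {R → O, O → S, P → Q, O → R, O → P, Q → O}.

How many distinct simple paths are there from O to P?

1

O→P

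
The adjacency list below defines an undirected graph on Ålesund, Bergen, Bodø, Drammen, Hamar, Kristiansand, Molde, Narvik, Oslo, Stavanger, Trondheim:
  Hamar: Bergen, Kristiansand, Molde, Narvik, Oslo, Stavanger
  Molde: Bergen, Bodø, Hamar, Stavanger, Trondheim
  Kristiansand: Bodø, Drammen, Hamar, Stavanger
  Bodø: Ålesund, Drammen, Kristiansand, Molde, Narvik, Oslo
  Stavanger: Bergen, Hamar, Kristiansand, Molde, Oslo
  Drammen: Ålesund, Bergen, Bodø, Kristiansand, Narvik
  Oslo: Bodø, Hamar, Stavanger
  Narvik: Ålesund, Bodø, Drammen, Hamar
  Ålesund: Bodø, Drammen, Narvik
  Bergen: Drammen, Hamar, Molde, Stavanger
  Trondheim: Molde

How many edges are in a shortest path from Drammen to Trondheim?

3

Distance 0: Drammen.
Distance 1: Ålesund, Bergen, Bodø, Kristiansand, Narvik.
Distance 2: Hamar, Molde, Oslo, Stavanger.
Distance 3: Trondheim — contains Trondheim.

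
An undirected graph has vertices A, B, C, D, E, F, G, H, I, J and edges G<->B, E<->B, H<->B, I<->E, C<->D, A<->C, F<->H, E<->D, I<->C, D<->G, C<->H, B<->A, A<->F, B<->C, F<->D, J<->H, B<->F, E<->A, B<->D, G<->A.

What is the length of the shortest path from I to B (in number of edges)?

Distance 0: I.
Distance 1: C, E.
Distance 2: A, B, D, H — contains B.

2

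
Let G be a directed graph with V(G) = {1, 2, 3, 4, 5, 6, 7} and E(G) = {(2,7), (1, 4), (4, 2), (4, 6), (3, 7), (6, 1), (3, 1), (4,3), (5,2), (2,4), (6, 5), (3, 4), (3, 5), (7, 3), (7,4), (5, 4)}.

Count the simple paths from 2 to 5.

2→4→3→5
2→4→6→5
2→7→3→1→4→6→5
2→7→3→4→6→5
2→7→3→5
2→7→4→3→5
2→7→4→6→5

7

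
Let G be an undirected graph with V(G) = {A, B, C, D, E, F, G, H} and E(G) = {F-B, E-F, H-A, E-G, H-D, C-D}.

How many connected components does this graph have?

2

From A: component {A, C, D, H}.
From B: component {B, E, F, G}.
That's 2 components.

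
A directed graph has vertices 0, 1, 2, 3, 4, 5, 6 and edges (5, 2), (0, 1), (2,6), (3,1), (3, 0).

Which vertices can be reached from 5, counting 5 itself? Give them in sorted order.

2, 5, 6

Start at 5.
Its neighbours: 2.
Then their neighbours: 6.
Nothing further is reachable.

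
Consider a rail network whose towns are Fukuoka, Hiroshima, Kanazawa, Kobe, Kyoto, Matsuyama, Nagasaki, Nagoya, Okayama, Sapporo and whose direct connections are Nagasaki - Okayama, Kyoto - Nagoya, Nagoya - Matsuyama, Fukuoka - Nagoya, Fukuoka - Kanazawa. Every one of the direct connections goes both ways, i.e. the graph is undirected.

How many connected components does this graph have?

From Fukuoka: component {Fukuoka, Kanazawa, Kyoto, Matsuyama, Nagoya}.
From Hiroshima: component {Hiroshima}.
From Kobe: component {Kobe}.
From Nagasaki: component {Nagasaki, Okayama}.
From Sapporo: component {Sapporo}.
That's 5 components.

5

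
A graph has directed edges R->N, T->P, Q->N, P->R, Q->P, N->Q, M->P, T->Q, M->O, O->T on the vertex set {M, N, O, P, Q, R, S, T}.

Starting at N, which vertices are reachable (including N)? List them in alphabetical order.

N, P, Q, R

Start at N.
Its neighbours: Q.
Then their neighbours: P.
Then next layer: R.
Nothing further is reachable.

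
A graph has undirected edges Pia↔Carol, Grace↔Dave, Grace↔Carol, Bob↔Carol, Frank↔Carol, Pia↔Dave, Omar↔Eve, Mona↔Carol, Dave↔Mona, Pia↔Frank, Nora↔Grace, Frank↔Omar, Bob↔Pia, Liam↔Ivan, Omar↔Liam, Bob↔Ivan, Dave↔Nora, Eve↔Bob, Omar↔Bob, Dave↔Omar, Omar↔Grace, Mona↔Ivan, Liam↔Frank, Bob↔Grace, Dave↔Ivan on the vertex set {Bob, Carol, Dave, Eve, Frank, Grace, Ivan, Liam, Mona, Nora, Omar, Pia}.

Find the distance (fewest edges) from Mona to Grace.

Distance 0: Mona.
Distance 1: Carol, Dave, Ivan.
Distance 2: Bob, Frank, Grace, Liam, Nora, Omar, Pia — contains Grace.

2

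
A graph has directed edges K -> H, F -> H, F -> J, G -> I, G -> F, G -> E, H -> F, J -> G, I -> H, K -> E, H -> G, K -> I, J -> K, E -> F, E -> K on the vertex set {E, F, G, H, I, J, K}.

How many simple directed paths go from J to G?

J→G
J→K→E→F→H→G
J→K→H→G
J→K→I→H→G

4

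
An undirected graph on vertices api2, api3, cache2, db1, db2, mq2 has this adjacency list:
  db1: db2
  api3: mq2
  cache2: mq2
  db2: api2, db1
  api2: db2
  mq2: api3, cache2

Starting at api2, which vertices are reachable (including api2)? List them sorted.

Start at api2.
Its neighbours: db2.
Then their neighbours: db1.
Nothing further is reachable.

api2, db1, db2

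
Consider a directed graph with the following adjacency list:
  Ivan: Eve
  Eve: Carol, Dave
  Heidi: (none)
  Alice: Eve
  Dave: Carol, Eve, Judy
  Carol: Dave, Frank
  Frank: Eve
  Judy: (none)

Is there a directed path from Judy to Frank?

No

Judy has no outgoing edges, so nothing is reachable from it.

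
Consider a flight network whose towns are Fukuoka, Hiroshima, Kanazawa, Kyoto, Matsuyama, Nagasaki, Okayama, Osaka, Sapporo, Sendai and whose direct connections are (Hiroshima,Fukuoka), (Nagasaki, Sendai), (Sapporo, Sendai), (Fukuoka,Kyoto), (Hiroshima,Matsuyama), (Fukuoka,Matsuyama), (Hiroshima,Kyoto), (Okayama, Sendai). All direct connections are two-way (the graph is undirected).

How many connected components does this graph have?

4

From Fukuoka: component {Fukuoka, Hiroshima, Kyoto, Matsuyama}.
From Kanazawa: component {Kanazawa}.
From Nagasaki: component {Nagasaki, Okayama, Sapporo, Sendai}.
From Osaka: component {Osaka}.
That's 4 components.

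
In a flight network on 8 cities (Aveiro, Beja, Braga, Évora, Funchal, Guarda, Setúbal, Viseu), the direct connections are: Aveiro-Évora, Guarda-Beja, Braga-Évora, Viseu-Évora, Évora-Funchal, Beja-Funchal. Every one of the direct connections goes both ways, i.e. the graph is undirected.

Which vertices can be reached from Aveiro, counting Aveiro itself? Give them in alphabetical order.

Aveiro, Beja, Braga, Évora, Funchal, Guarda, Viseu

Start at Aveiro.
Its neighbours: Évora.
Then their neighbours: Braga, Funchal, Viseu.
Then next layer: Beja.
Then next layer: Guarda.
Nothing further is reachable.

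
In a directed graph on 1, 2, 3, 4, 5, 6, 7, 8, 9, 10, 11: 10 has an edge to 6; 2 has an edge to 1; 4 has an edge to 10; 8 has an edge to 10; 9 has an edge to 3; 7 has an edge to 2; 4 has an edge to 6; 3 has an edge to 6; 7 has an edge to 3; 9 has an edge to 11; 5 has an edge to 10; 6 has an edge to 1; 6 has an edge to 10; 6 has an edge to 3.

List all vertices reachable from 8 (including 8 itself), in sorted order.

Start at 8.
Its neighbours: 10.
Then their neighbours: 6.
Then next layer: 1, 3.
Nothing further is reachable.

1, 3, 6, 8, 10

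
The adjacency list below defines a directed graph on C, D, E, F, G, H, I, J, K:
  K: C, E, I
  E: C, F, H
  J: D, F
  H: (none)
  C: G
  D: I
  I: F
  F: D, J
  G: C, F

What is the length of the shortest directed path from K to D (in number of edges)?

Distance 0: K.
Distance 1: C, E, I.
Distance 2: F, G, H.
Distance 3: D, J — contains D.

3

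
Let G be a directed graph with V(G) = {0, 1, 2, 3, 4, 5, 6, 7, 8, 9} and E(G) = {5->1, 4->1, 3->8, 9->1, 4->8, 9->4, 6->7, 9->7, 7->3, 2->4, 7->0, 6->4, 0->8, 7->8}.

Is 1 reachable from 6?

Yes

Explore from 6.
Distance 1: reach 4, 7.
Distance 2: reach 0, 1, 3, 8.
Found 1.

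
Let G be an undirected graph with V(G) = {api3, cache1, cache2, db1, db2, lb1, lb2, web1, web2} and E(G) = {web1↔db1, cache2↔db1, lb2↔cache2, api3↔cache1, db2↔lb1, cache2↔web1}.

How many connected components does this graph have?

From api3: component {api3, cache1}.
From cache2: component {cache2, db1, lb2, web1}.
From db2: component {db2, lb1}.
From web2: component {web2}.
That's 4 components.

4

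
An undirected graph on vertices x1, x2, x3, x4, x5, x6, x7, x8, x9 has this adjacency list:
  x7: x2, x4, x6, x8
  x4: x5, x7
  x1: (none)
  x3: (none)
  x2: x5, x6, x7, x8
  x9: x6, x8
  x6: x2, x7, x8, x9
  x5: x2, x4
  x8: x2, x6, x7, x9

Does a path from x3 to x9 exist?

x3 has no edges, so nothing is reachable from it.

No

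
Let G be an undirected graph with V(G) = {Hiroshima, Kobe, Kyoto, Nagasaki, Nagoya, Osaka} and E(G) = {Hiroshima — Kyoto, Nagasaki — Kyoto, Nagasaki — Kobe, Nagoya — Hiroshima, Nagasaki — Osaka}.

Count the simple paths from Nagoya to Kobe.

1

Nagoya–Hiroshima–Kyoto–Nagasaki–Kobe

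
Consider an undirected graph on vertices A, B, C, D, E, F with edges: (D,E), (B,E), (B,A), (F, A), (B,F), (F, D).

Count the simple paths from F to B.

3

F–A–B
F–B
F–D–E–B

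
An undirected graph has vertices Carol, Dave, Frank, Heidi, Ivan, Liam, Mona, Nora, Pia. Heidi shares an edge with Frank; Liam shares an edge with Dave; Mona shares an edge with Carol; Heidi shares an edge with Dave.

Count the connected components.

5

From Carol: component {Carol, Mona}.
From Dave: component {Dave, Frank, Heidi, Liam}.
From Ivan: component {Ivan}.
From Nora: component {Nora}.
From Pia: component {Pia}.
That's 5 components.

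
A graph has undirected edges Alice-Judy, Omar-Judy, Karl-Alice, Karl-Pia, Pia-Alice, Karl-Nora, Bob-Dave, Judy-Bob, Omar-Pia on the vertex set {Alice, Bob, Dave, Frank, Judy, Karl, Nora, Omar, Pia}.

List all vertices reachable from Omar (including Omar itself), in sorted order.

Start at Omar.
Its neighbours: Judy, Pia.
Then their neighbours: Alice, Bob, Karl.
Then next layer: Dave, Nora.
Nothing further is reachable.

Alice, Bob, Dave, Judy, Karl, Nora, Omar, Pia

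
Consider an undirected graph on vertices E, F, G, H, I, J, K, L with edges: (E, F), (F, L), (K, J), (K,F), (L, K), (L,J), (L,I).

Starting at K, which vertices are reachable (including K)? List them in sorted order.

Start at K.
Its neighbours: F, J, L.
Then their neighbours: E, I.
Nothing further is reachable.

E, F, I, J, K, L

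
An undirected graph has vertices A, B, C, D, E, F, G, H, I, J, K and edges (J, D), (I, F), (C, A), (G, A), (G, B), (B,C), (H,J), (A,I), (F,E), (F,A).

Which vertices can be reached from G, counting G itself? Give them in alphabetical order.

A, B, C, E, F, G, I

Start at G.
Its neighbours: A, B.
Then their neighbours: C, F, I.
Then next layer: E.
Nothing further is reachable.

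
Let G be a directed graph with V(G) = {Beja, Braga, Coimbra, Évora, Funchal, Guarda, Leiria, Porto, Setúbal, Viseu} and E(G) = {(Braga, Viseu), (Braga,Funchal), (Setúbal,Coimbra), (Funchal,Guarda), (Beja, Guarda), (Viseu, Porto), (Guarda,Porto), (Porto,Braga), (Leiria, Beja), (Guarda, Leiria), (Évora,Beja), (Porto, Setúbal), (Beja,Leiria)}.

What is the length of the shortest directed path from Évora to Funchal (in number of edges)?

Distance 0: Évora.
Distance 1: Beja.
Distance 2: Guarda, Leiria.
Distance 3: Porto.
Distance 4: Braga, Setúbal.
Distance 5: Coimbra, Funchal, Viseu — contains Funchal.

5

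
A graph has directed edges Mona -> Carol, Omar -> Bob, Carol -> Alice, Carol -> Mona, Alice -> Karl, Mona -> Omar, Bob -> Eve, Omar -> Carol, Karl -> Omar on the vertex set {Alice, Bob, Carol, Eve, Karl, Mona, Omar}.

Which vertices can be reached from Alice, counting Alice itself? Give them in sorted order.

Start at Alice.
Its neighbours: Karl.
Then their neighbours: Omar.
Then next layer: Bob, Carol.
Then next layer: Eve, Mona.
Every vertex is now reached.

Alice, Bob, Carol, Eve, Karl, Mona, Omar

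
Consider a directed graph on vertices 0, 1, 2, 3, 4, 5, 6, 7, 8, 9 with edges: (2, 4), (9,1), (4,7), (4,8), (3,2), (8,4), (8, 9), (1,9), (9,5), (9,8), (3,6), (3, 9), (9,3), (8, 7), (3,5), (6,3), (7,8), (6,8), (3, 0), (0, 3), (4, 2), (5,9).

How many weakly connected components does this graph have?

From 0: component {0, 1, 2, 3, 4, 5, 6, 7, 8, 9}.
That's 1 component.

1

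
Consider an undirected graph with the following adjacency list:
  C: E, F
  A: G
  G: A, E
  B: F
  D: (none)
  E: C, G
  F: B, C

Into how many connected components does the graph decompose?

From A: component {A, B, C, E, F, G}.
From D: component {D}.
That's 2 components.

2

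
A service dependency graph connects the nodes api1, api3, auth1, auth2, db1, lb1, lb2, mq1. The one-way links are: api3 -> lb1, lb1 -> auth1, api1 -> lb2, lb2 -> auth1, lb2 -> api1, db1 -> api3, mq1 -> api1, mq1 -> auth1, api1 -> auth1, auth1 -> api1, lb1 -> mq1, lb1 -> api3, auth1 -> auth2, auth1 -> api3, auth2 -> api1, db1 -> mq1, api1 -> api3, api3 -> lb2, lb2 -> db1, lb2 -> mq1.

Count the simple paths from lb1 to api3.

15

lb1→api3
lb1→auth1→api1→api3
lb1→auth1→api1→lb2→db1→api3
lb1→auth1→api3
lb1→auth1→auth2→api1→api3
lb1→auth1→auth2→api1→lb2→db1→api3
lb1→mq1→api1→api3
lb1→mq1→api1→auth1→api3
lb1→mq1→api1→lb2→auth1→api3
lb1→mq1→api1→lb2→db1→api3
lb1→mq1→auth1→api1→api3
lb1→mq1→auth1→api1→lb2→db1→api3
lb1→mq1→auth1→api3
lb1→mq1→auth1→auth2→api1→api3
lb1→mq1→auth1→auth2→api1→lb2→db1→api3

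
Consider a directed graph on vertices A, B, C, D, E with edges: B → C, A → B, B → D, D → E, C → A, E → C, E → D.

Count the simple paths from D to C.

D→E→C

1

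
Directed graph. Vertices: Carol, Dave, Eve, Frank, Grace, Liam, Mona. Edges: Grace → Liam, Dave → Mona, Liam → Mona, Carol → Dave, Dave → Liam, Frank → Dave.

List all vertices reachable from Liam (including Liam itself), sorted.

Start at Liam.
Its neighbours: Mona.
Nothing further is reachable.

Liam, Mona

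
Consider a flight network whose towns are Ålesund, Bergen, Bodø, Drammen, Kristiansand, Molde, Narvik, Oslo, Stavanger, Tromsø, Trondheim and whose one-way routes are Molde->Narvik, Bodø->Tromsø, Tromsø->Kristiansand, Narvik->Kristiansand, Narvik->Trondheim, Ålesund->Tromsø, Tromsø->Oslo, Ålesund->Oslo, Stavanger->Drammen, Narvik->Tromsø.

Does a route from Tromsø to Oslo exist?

Yes

Explore from Tromsø.
Distance 1: reach Kristiansand, Oslo.
Found Oslo.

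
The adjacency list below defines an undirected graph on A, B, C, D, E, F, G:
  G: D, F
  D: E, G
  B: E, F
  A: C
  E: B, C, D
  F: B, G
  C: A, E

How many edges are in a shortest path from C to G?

3

Distance 0: C.
Distance 1: A, E.
Distance 2: B, D.
Distance 3: F, G — contains G.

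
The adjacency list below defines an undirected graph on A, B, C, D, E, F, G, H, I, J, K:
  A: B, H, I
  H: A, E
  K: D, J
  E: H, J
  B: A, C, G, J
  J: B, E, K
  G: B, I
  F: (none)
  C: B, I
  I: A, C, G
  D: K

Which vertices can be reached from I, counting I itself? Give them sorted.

A, B, C, D, E, G, H, I, J, K

Start at I.
Its neighbours: A, C, G.
Then their neighbours: B, H.
Then next layer: E, J.
Then next layer: K.
Then next layer: D.
Nothing further is reachable.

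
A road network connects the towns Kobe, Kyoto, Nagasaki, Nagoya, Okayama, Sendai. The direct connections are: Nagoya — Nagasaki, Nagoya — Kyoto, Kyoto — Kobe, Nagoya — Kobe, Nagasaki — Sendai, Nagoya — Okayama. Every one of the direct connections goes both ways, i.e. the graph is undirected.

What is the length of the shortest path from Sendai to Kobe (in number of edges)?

Distance 0: Sendai.
Distance 1: Nagasaki.
Distance 2: Nagoya.
Distance 3: Kobe, Kyoto, Okayama — contains Kobe.

3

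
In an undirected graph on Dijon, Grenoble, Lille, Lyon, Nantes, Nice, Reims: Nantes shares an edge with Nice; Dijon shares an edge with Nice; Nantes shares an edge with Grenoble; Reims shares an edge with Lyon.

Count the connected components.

3

From Dijon: component {Dijon, Grenoble, Nantes, Nice}.
From Lille: component {Lille}.
From Lyon: component {Lyon, Reims}.
That's 3 components.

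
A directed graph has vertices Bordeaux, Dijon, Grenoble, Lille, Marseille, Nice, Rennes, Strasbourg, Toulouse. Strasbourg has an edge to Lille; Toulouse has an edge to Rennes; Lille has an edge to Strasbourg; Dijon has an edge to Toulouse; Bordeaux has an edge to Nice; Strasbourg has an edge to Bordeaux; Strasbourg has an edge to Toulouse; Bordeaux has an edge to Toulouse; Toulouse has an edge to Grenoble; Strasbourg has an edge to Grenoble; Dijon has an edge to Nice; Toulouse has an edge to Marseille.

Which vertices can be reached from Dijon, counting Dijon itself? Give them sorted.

Start at Dijon.
Its neighbours: Nice, Toulouse.
Then their neighbours: Grenoble, Marseille, Rennes.
Nothing further is reachable.

Dijon, Grenoble, Marseille, Nice, Rennes, Toulouse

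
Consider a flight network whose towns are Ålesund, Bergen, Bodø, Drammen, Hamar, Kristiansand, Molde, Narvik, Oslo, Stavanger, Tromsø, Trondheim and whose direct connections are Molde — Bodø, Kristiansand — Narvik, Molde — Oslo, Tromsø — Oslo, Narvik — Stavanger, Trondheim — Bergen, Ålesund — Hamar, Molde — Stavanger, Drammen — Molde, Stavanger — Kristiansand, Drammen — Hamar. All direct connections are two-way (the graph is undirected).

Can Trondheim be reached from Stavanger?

Explore from Stavanger.
Distance 1: reach Kristiansand, Molde, Narvik.
Distance 2: reach Bodø, Drammen, Oslo.
Distance 3: reach Hamar, Tromsø.
Distance 4: reach Ålesund.
The search is exhausted without reaching Trondheim; it lies in a different component.

No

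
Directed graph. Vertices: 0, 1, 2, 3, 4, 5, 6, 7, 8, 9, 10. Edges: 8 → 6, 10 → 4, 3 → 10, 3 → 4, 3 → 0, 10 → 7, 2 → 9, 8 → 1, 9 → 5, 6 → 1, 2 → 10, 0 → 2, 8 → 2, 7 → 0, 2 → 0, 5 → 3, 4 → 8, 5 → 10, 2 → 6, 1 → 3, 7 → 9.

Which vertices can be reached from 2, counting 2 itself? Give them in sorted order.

0, 1, 2, 3, 4, 5, 6, 7, 8, 9, 10

Start at 2.
Its neighbours: 0, 6, 9, 10.
Then their neighbours: 1, 4, 5, 7.
Then next layer: 3, 8.
Every vertex is now reached.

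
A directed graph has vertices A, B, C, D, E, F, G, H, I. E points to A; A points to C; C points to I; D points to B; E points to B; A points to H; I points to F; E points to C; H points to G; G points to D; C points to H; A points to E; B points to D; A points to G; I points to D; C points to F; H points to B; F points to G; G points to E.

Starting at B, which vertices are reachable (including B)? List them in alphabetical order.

B, D

Start at B.
Its neighbours: D.
Nothing further is reachable.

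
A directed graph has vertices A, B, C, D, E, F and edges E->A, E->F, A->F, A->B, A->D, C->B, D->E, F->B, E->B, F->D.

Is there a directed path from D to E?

Explore from D.
Distance 1: reach E.
Found E.

Yes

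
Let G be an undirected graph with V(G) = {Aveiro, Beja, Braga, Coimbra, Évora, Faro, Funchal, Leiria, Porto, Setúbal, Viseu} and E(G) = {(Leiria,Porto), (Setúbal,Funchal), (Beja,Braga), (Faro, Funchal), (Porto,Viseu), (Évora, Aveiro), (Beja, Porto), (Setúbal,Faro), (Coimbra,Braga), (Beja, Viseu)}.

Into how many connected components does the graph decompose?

3

From Aveiro: component {Aveiro, Évora}.
From Beja: component {Beja, Braga, Coimbra, Leiria, Porto, Viseu}.
From Faro: component {Faro, Funchal, Setúbal}.
That's 3 components.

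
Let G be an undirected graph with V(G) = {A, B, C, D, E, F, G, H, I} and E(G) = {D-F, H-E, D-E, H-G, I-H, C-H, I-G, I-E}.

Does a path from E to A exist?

No

Explore from E.
Distance 1: reach D, H, I.
Distance 2: reach C, F, G.
The search is exhausted without reaching A; it lies in a different component.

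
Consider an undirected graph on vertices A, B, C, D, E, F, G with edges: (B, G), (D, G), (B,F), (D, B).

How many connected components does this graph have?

From A: component {A}.
From B: component {B, D, F, G}.
From C: component {C}.
From E: component {E}.
That's 4 components.

4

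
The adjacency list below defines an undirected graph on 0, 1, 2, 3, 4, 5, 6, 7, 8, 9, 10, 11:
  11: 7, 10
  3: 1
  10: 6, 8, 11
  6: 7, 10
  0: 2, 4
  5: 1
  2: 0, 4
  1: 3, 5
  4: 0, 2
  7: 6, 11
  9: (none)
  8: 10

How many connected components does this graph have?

From 0: component {0, 2, 4}.
From 1: component {1, 3, 5}.
From 6: component {6, 7, 8, 10, 11}.
From 9: component {9}.
That's 4 components.

4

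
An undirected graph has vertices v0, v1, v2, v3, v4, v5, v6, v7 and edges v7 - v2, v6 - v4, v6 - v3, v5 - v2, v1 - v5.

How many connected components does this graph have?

3

From v0: component {v0}.
From v1: component {v1, v2, v5, v7}.
From v3: component {v3, v4, v6}.
That's 3 components.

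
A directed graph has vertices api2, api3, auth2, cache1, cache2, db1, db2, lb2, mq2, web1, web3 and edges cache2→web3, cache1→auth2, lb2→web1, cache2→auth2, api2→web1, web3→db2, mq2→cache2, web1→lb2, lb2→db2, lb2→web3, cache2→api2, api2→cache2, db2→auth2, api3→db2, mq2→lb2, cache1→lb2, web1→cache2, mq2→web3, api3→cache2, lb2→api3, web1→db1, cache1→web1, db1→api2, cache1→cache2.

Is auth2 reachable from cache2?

Explore from cache2.
Distance 1: reach api2, auth2, web3.
Found auth2.

Yes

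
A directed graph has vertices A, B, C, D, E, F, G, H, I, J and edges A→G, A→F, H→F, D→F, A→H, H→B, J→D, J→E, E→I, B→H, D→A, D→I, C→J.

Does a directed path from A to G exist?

Yes

Explore from A.
Distance 1: reach F, G, H.
Found G.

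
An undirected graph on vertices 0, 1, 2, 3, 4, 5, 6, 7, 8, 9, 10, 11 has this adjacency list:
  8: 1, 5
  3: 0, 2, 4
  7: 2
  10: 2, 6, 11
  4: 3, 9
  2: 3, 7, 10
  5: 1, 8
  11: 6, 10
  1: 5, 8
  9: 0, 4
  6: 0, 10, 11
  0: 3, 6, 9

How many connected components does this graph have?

2

From 0: component {0, 2, 3, 4, 6, 7, 9, 10, 11}.
From 1: component {1, 5, 8}.
That's 2 components.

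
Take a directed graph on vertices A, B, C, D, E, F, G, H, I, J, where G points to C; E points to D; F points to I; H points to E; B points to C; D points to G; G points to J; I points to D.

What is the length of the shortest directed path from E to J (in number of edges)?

Distance 0: E.
Distance 1: D.
Distance 2: G.
Distance 3: C, J — contains J.

3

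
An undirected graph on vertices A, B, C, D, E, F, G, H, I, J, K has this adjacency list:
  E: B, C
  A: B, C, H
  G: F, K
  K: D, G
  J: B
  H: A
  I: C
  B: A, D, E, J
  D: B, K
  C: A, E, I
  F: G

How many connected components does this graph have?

From A: component {A, B, C, D, E, F, G, H, I, J, K}.
That's 1 component.

1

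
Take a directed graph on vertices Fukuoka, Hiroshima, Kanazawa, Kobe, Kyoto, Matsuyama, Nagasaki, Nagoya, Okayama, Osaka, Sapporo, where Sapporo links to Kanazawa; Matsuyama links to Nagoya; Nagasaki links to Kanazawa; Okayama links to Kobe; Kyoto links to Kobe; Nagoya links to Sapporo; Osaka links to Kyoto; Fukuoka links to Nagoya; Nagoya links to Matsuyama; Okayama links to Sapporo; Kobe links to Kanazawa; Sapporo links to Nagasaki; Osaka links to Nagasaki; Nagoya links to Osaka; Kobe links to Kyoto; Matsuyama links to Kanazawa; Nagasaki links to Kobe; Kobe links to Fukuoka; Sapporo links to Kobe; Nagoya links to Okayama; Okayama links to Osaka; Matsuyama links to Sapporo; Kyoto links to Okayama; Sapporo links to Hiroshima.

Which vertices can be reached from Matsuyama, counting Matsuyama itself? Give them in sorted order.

Fukuoka, Hiroshima, Kanazawa, Kobe, Kyoto, Matsuyama, Nagasaki, Nagoya, Okayama, Osaka, Sapporo

Start at Matsuyama.
Its neighbours: Kanazawa, Nagoya, Sapporo.
Then their neighbours: Hiroshima, Kobe, Nagasaki, Okayama, Osaka.
Then next layer: Fukuoka, Kyoto.
Every vertex is now reached.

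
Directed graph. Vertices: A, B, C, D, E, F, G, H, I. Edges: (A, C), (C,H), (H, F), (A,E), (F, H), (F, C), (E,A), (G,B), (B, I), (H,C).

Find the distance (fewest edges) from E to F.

Distance 0: E.
Distance 1: A.
Distance 2: C.
Distance 3: H.
Distance 4: F — contains F.

4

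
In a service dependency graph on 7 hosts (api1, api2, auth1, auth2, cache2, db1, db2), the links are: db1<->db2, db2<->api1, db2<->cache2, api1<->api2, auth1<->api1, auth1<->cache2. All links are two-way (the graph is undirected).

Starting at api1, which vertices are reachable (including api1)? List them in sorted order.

api1, api2, auth1, cache2, db1, db2

Start at api1.
Its neighbours: api2, auth1, db2.
Then their neighbours: cache2, db1.
Nothing further is reachable.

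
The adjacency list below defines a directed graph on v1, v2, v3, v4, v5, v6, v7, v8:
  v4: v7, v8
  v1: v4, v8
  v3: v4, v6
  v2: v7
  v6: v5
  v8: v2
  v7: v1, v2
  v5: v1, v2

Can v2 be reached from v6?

Explore from v6.
Distance 1: reach v5.
Distance 2: reach v1, v2.
Found v2.

Yes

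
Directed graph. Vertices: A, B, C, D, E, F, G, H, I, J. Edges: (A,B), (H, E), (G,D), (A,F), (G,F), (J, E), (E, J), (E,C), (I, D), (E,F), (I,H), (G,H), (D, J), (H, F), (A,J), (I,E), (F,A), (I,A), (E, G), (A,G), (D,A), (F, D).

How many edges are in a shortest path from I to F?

2

Distance 0: I.
Distance 1: A, D, E, H.
Distance 2: B, C, F, G, J — contains F.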